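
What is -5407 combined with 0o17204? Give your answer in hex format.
Convert 0o17204 (octal) → 1×4096 + 7×512 + 2×64 + 4 = 7812 (decimal)
Compute -5407 + 7812 = 2405
Convert 2405 (decimal) → 2405 = 9×256 + 6×16 + 5 → 0x965 (hexadecimal)
0x965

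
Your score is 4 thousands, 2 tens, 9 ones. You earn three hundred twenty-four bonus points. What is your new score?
Convert 4 thousands, 2 tens, 9 ones (place-value notation) → 4×1000 + 2×10 + 9 = 4029 (decimal)
Convert three hundred twenty-four (English words) → 3×100 + 24 = 324 (decimal)
Compute 4029 + 324 = 4353
4353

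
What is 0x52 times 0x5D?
Convert 0x52 (hexadecimal) → 5×16 + 2 = 82 (decimal)
Convert 0x5D (hexadecimal) → 5×16 + 13 = 93 (decimal)
Compute 82 × 93 = 7626
7626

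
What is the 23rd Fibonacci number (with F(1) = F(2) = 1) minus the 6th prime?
The 23rd Fibonacci number (with F(1) = F(2) = 1) = 28657
Convert the 6th prime (prime index) → 13 (decimal)
Compute 28657 - 13 = 28644
28644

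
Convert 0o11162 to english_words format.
Convert 0o11162 (octal) → 1×4096 + 1×512 + 1×64 + 6×8 + 2 = 4722 (decimal)
Convert 4722 (decimal) → 4722 = 4×1000 + 7×100 + 22 → four thousand seven hundred twenty-two (English words)
four thousand seven hundred twenty-two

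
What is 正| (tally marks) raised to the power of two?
Convert 正| (tally marks) → 5 + 1 = 6 (decimal)
Convert two (English words) → 2 (decimal)
Compute 6 ^ 2 = 36
36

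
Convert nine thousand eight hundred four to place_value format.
Convert nine thousand eight hundred four (English words) → 9×1000 + 8×100 + 4 = 9804 (decimal)
Convert 9804 (decimal) → 9804 = 9×1000 + 8×100 + 4 → 9 thousands, 8 hundreds, 4 ones (place-value notation)
9 thousands, 8 hundreds, 4 ones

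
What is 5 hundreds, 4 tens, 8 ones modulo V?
Convert 5 hundreds, 4 tens, 8 ones (place-value notation) → 5×100 + 4×10 + 8 = 548 (decimal)
Convert V (Roman numeral) → 5 (decimal)
Compute 548 mod 5 = 3
3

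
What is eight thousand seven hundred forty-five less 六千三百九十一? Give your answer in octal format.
Convert eight thousand seven hundred forty-five (English words) → 8×1000 + 7×100 + 45 = 8745 (decimal)
Convert 六千三百九十一 (Chinese numeral) → 6×1000 + 3×100 + 9×10 + 1 = 6391 (decimal)
Compute 8745 - 6391 = 2354
Convert 2354 (decimal) → 2354 = 4×512 + 4×64 + 6×8 + 2 → 0o4462 (octal)
0o4462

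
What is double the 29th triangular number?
The 29th triangular number = 29×30/2 = 435
Compute 435 × 2 = 870
870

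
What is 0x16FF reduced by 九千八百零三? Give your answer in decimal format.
Convert 0x16FF (hexadecimal) → 1×4096 + 6×256 + 15×16 + 15 = 5887 (decimal)
Convert 九千八百零三 (Chinese numeral) → 9×1000 + 8×100 + 3 = 9803 (decimal)
Compute 5887 - 9803 = -3916
-3916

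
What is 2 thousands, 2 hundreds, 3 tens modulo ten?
Convert 2 thousands, 2 hundreds, 3 tens (place-value notation) → 2×1000 + 2×100 + 3×10 = 2230 (decimal)
Convert ten (English words) → 10 (decimal)
Compute 2230 mod 10 = 0
0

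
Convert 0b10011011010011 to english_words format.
Convert 0b10011011010011 (binary) → 8192 + 1024 + 512 + 128 + 64 + 16 + 2 + 1 = 9939 (decimal)
Convert 9939 (decimal) → 9939 = 9×1000 + 9×100 + 39 → nine thousand nine hundred thirty-nine (English words)
nine thousand nine hundred thirty-nine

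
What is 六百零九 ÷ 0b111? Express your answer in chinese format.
Convert 六百零九 (Chinese numeral) → 6×100 + 9 = 609 (decimal)
Convert 0b111 (binary) → 4 + 2 + 1 = 7 (decimal)
Compute 609 ÷ 7 = 87
Convert 87 (decimal) → 87 = 8×10 + 7 → 八十七 (Chinese numeral)
八十七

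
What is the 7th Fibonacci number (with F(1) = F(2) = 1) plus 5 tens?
The 7th Fibonacci number (with F(1) = F(2) = 1): 1, 1, 2, 3, 5, 8, 13 → 13
Convert 5 tens (place-value notation) → 5×10 = 50 (decimal)
Compute 13 + 50 = 63
63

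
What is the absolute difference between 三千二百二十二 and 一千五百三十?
Convert 三千二百二十二 (Chinese numeral) → 3×1000 + 2×100 + 2×10 + 2 = 3222 (decimal)
Convert 一千五百三十 (Chinese numeral) → 1×1000 + 5×100 + 3×10 = 1530 (decimal)
Compute |3222 - 1530| = 1692
1692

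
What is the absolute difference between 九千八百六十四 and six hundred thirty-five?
Convert 九千八百六十四 (Chinese numeral) → 9×1000 + 8×100 + 6×10 + 4 = 9864 (decimal)
Convert six hundred thirty-five (English words) → 6×100 + 35 = 635 (decimal)
Compute |9864 - 635| = 9229
9229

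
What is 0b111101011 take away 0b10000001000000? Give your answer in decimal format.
Convert 0b111101011 (binary) → 256 + 128 + 64 + 32 + 8 + 2 + 1 = 491 (decimal)
Convert 0b10000001000000 (binary) → 8192 + 64 = 8256 (decimal)
Compute 491 - 8256 = -7765
-7765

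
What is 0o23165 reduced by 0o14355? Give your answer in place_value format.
Convert 0o23165 (octal) → 2×4096 + 3×512 + 1×64 + 6×8 + 5 = 9845 (decimal)
Convert 0o14355 (octal) → 1×4096 + 4×512 + 3×64 + 5×8 + 5 = 6381 (decimal)
Compute 9845 - 6381 = 3464
Convert 3464 (decimal) → 3464 = 3×1000 + 4×100 + 6×10 + 4 → 3 thousands, 4 hundreds, 6 tens, 4 ones (place-value notation)
3 thousands, 4 hundreds, 6 tens, 4 ones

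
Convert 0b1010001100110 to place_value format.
Convert 0b1010001100110 (binary) → 4096 + 1024 + 64 + 32 + 4 + 2 = 5222 (decimal)
Convert 5222 (decimal) → 5222 = 5×1000 + 2×100 + 2×10 + 2 → 5 thousands, 2 hundreds, 2 tens, 2 ones (place-value notation)
5 thousands, 2 hundreds, 2 tens, 2 ones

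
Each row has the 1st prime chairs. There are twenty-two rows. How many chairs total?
Convert the 1st prime (prime index) → 2 (decimal)
Convert twenty-two (English words) → 22 (decimal)
Compute 2 × 22 = 44
44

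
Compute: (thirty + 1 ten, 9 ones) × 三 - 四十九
Convert thirty (English words) → 30 (decimal)
Convert 1 ten, 9 ones (place-value notation) → 1×10 + 9 = 19 (decimal)
Convert 三 (Chinese numeral) → 3 (decimal)
Convert 四十九 (Chinese numeral) → 4×10 + 9 = 49 (decimal)
Expression in decimal: (30 + 19) × 3 - 49
Parentheses first: 30 + 19 = 49
Multiply: 49 × 3 = 147
Subtract: 147 - 49 = 98
98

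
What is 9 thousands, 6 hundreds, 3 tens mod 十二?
Convert 9 thousands, 6 hundreds, 3 tens (place-value notation) → 9×1000 + 6×100 + 3×10 = 9630 (decimal)
Convert 十二 (Chinese numeral) → 1×10 + 2 = 12 (decimal)
Compute 9630 mod 12 = 6
6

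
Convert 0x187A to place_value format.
Convert 0x187A (hexadecimal) → 1×4096 + 8×256 + 7×16 + 10 = 6266 (decimal)
Convert 6266 (decimal) → 6266 = 6×1000 + 2×100 + 6×10 + 6 → 6 thousands, 2 hundreds, 6 tens, 6 ones (place-value notation)
6 thousands, 2 hundreds, 6 tens, 6 ones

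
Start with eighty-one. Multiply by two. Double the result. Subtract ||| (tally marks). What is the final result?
Convert eighty-one (English words) → 81 (decimal)
Start: 81
Convert two (English words) → 2 (decimal)
81 × 2 = 162
162 × 2 = 324
Convert ||| (tally marks) → 3 (decimal)
324 - 3 = 321
321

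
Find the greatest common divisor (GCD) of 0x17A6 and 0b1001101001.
Convert 0x17A6 (hexadecimal) → 1×4096 + 7×256 + 10×16 + 6 = 6054 (decimal)
Convert 0b1001101001 (binary) → 512 + 64 + 32 + 8 + 1 = 617 (decimal)
Compute gcd(6054, 617) = 1
1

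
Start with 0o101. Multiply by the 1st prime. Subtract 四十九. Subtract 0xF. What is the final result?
Convert 0o101 (octal) → 1×64 + 1 = 65 (decimal)
Start: 65
Convert the 1st prime (prime index) → 2 (decimal)
65 × 2 = 130
Convert 四十九 (Chinese numeral) → 4×10 + 9 = 49 (decimal)
130 - 49 = 81
Convert 0xF (hexadecimal) → 15 (decimal)
81 - 15 = 66
66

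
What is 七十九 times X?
Convert 七十九 (Chinese numeral) → 7×10 + 9 = 79 (decimal)
Convert X (Roman numeral) → 10 (decimal)
Compute 79 × 10 = 790
790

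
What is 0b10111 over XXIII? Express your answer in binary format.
Convert 0b10111 (binary) → 16 + 4 + 2 + 1 = 23 (decimal)
Convert XXIII (Roman numeral) → 10 + 10 + 1 + 1 + 1 = 23 (decimal)
Compute 23 ÷ 23 = 1
Convert 1 (decimal) → 0b1 (binary)
0b1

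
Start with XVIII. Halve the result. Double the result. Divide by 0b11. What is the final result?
Convert XVIII (Roman numeral) → 10 + 5 + 1 + 1 + 1 = 18 (decimal)
Start: 18
18 ÷ 2 = 9
9 × 2 = 18
Convert 0b11 (binary) → 2 + 1 = 3 (decimal)
18 ÷ 3 = 6
6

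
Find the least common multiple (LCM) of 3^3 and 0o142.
Convert 3^3 (power) → 27 (decimal)
Convert 0o142 (octal) → 1×64 + 4×8 + 2 = 98 (decimal)
Compute lcm(27, 98) = 2646
2646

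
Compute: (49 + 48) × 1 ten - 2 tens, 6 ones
Convert 1 ten (place-value notation) → 1×10 = 10 (decimal)
Convert 2 tens, 6 ones (place-value notation) → 2×10 + 6 = 26 (decimal)
Expression in decimal: (49 + 48) × 10 - 26
Parentheses first: 49 + 48 = 97
Multiply: 97 × 10 = 970
Subtract: 970 - 26 = 944
944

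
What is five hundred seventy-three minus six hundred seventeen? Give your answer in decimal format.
Convert five hundred seventy-three (English words) → 5×100 + 73 = 573 (decimal)
Convert six hundred seventeen (English words) → 6×100 + 17 = 617 (decimal)
Compute 573 - 617 = -44
-44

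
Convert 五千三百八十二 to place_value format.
Convert 五千三百八十二 (Chinese numeral) → 5×1000 + 3×100 + 8×10 + 2 = 5382 (decimal)
Convert 5382 (decimal) → 5382 = 5×1000 + 3×100 + 8×10 + 2 → 5 thousands, 3 hundreds, 8 tens, 2 ones (place-value notation)
5 thousands, 3 hundreds, 8 tens, 2 ones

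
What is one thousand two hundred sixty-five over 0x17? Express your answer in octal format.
Convert one thousand two hundred sixty-five (English words) → 1×1000 + 2×100 + 65 = 1265 (decimal)
Convert 0x17 (hexadecimal) → 1×16 + 7 = 23 (decimal)
Compute 1265 ÷ 23 = 55
Convert 55 (decimal) → 55 = 6×8 + 7 → 0o67 (octal)
0o67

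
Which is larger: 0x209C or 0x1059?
Convert 0x209C (hexadecimal) → 2×4096 + 9×16 + 12 = 8348 (decimal)
Convert 0x1059 (hexadecimal) → 1×4096 + 5×16 + 9 = 4185 (decimal)
Compare 8348 vs 4185: larger = 8348
8348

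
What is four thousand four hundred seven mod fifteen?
Convert four thousand four hundred seven (English words) → 4×1000 + 4×100 + 7 = 4407 (decimal)
Convert fifteen (English words) → 15 (decimal)
Compute 4407 mod 15 = 12
12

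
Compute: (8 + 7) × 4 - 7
Parentheses first: 8 + 7 = 15
Multiply: 15 × 4 = 60
Subtract: 60 - 7 = 53
53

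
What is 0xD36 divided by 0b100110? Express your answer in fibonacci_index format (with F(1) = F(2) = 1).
Convert 0xD36 (hexadecimal) → 13×256 + 3×16 + 6 = 3382 (decimal)
Convert 0b100110 (binary) → 32 + 4 + 2 = 38 (decimal)
Compute 3382 ÷ 38 = 89
Convert 89 (decimal) → 1, 1, 2, 3, 5, 8, 13, 21, 34, 55, 89 → the 11th Fibonacci number (Fibonacci index)
the 11th Fibonacci number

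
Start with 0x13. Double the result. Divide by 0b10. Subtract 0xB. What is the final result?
Convert 0x13 (hexadecimal) → 1×16 + 3 = 19 (decimal)
Start: 19
19 × 2 = 38
Convert 0b10 (binary) → 2 (decimal)
38 ÷ 2 = 19
Convert 0xB (hexadecimal) → 11 (decimal)
19 - 11 = 8
8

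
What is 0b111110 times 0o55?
Convert 0b111110 (binary) → 32 + 16 + 8 + 4 + 2 = 62 (decimal)
Convert 0o55 (octal) → 5×8 + 5 = 45 (decimal)
Compute 62 × 45 = 2790
2790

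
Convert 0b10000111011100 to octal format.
Convert 0b10000111011100 (binary) → 8192 + 256 + 128 + 64 + 16 + 8 + 4 = 8668 (decimal)
Convert 8668 (decimal) → 8668 = 2×4096 + 7×64 + 3×8 + 4 → 0o20734 (octal)
0o20734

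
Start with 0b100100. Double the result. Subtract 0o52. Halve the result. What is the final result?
Convert 0b100100 (binary) → 32 + 4 = 36 (decimal)
Start: 36
36 × 2 = 72
Convert 0o52 (octal) → 5×8 + 2 = 42 (decimal)
72 - 42 = 30
30 ÷ 2 = 15
15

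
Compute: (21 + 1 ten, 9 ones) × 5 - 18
Convert 1 ten, 9 ones (place-value notation) → 1×10 + 9 = 19 (decimal)
Expression in decimal: (21 + 19) × 5 - 18
Parentheses first: 21 + 19 = 40
Multiply: 40 × 5 = 200
Subtract: 200 - 18 = 182
182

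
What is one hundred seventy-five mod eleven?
Convert one hundred seventy-five (English words) → 1×100 + 75 = 175 (decimal)
Convert eleven (English words) → 11 (decimal)
Compute 175 mod 11 = 10
10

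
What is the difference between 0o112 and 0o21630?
Convert 0o112 (octal) → 1×64 + 1×8 + 2 = 74 (decimal)
Convert 0o21630 (octal) → 2×4096 + 1×512 + 6×64 + 3×8 = 9112 (decimal)
Difference: |74 - 9112| = 9038
9038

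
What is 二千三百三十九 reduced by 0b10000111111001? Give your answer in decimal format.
Convert 二千三百三十九 (Chinese numeral) → 2×1000 + 3×100 + 3×10 + 9 = 2339 (decimal)
Convert 0b10000111111001 (binary) → 8192 + 256 + 128 + 64 + 32 + 16 + 8 + 1 = 8697 (decimal)
Compute 2339 - 8697 = -6358
-6358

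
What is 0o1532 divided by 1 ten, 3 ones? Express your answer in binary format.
Convert 0o1532 (octal) → 1×512 + 5×64 + 3×8 + 2 = 858 (decimal)
Convert 1 ten, 3 ones (place-value notation) → 1×10 + 3 = 13 (decimal)
Compute 858 ÷ 13 = 66
Convert 66 (decimal) → 66 = 64 + 2 → 0b1000010 (binary)
0b1000010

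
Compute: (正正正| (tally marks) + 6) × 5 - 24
Convert 正正正| (tally marks) → 5 + 5 + 5 + 1 = 16 (decimal)
Expression in decimal: (16 + 6) × 5 - 24
Parentheses first: 16 + 6 = 22
Multiply: 22 × 5 = 110
Subtract: 110 - 24 = 86
86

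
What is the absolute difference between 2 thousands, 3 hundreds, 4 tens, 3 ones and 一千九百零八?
Convert 2 thousands, 3 hundreds, 4 tens, 3 ones (place-value notation) → 2×1000 + 3×100 + 4×10 + 3 = 2343 (decimal)
Convert 一千九百零八 (Chinese numeral) → 1×1000 + 9×100 + 8 = 1908 (decimal)
Compute |2343 - 1908| = 435
435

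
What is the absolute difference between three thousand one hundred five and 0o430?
Convert three thousand one hundred five (English words) → 3×1000 + 1×100 + 5 = 3105 (decimal)
Convert 0o430 (octal) → 4×64 + 3×8 = 280 (decimal)
Compute |3105 - 280| = 2825
2825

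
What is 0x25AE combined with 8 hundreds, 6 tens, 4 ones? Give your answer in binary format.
Convert 0x25AE (hexadecimal) → 2×4096 + 5×256 + 10×16 + 14 = 9646 (decimal)
Convert 8 hundreds, 6 tens, 4 ones (place-value notation) → 8×100 + 6×10 + 4 = 864 (decimal)
Compute 9646 + 864 = 10510
Convert 10510 (decimal) → 10510 = 8192 + 2048 + 256 + 8 + 4 + 2 → 0b10100100001110 (binary)
0b10100100001110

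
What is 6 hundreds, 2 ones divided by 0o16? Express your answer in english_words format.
Convert 6 hundreds, 2 ones (place-value notation) → 6×100 + 2 = 602 (decimal)
Convert 0o16 (octal) → 1×8 + 6 = 14 (decimal)
Compute 602 ÷ 14 = 43
Convert 43 (decimal) → forty-three (English words)
forty-three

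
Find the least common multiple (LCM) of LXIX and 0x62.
Convert LXIX (Roman numeral) → 50 + 10 + 9 = 69 (decimal)
Convert 0x62 (hexadecimal) → 6×16 + 2 = 98 (decimal)
Compute lcm(69, 98) = 6762
6762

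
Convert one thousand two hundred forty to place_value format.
Convert one thousand two hundred forty (English words) → 1×1000 + 2×100 + 40 = 1240 (decimal)
Convert 1240 (decimal) → 1240 = 1×1000 + 2×100 + 4×10 → 1 thousand, 2 hundreds, 4 tens (place-value notation)
1 thousand, 2 hundreds, 4 tens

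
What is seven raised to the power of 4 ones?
Convert seven (English words) → 7 (decimal)
Convert 4 ones (place-value notation) → 4 (decimal)
Compute 7 ^ 4 = 2401
2401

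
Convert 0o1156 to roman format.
Convert 0o1156 (octal) → 1×512 + 1×64 + 5×8 + 6 = 622 (decimal)
Convert 622 (decimal) → 622 = 500 + 100 + 10 + 10 + 1 + 1 → DCXXII (Roman numeral)
DCXXII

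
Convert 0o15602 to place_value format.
Convert 0o15602 (octal) → 1×4096 + 5×512 + 6×64 + 2 = 7042 (decimal)
Convert 7042 (decimal) → 7042 = 7×1000 + 4×10 + 2 → 7 thousands, 4 tens, 2 ones (place-value notation)
7 thousands, 4 tens, 2 ones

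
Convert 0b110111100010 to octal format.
Convert 0b110111100010 (binary) → 2048 + 1024 + 256 + 128 + 64 + 32 + 2 = 3554 (decimal)
Convert 3554 (decimal) → 3554 = 6×512 + 7×64 + 4×8 + 2 → 0o6742 (octal)
0o6742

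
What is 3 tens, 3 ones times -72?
Convert 3 tens, 3 ones (place-value notation) → 3×10 + 3 = 33 (decimal)
Compute 33 × -72 = -2376
-2376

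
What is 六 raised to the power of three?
Convert 六 (Chinese numeral) → 6 (decimal)
Convert three (English words) → 3 (decimal)
Compute 6 ^ 3 = 216
216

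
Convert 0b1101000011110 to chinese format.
Convert 0b1101000011110 (binary) → 4096 + 2048 + 512 + 16 + 8 + 4 + 2 = 6686 (decimal)
Convert 6686 (decimal) → 6686 = 6×1000 + 6×100 + 8×10 + 6 → 六千六百八十六 (Chinese numeral)
六千六百八十六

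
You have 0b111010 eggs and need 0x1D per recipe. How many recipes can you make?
Convert 0b111010 (binary) → 32 + 16 + 8 + 2 = 58 (decimal)
Convert 0x1D (hexadecimal) → 1×16 + 13 = 29 (decimal)
Compute 58 ÷ 29 = 2
2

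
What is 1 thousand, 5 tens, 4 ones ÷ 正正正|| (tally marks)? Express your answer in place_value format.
Convert 1 thousand, 5 tens, 4 ones (place-value notation) → 1×1000 + 5×10 + 4 = 1054 (decimal)
Convert 正正正|| (tally marks) → 5 + 5 + 5 + 2 = 17 (decimal)
Compute 1054 ÷ 17 = 62
Convert 62 (decimal) → 62 = 6×10 + 2 → 6 tens, 2 ones (place-value notation)
6 tens, 2 ones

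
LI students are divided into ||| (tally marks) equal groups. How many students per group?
Convert LI (Roman numeral) → 50 + 1 = 51 (decimal)
Convert ||| (tally marks) → 3 (decimal)
Compute 51 ÷ 3 = 17
17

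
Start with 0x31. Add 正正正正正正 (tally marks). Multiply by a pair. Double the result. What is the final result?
Convert 0x31 (hexadecimal) → 3×16 + 1 = 49 (decimal)
Start: 49
Convert 正正正正正正 (tally marks) → 5 + 5 + 5 + 5 + 5 + 5 = 30 (decimal)
49 + 30 = 79
Convert a pair (colloquial) → 2 (decimal)
79 × 2 = 158
158 × 2 = 316
316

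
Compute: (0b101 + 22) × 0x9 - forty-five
Convert 0b101 (binary) → 4 + 1 = 5 (decimal)
Convert 0x9 (hexadecimal) → 9 (decimal)
Convert forty-five (English words) → 45 (decimal)
Expression in decimal: (5 + 22) × 9 - 45
Parentheses first: 5 + 22 = 27
Multiply: 27 × 9 = 243
Subtract: 243 - 45 = 198
198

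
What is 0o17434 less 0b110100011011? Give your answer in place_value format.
Convert 0o17434 (octal) → 1×4096 + 7×512 + 4×64 + 3×8 + 4 = 7964 (decimal)
Convert 0b110100011011 (binary) → 2048 + 1024 + 256 + 16 + 8 + 2 + 1 = 3355 (decimal)
Compute 7964 - 3355 = 4609
Convert 4609 (decimal) → 4609 = 4×1000 + 6×100 + 9 → 4 thousands, 6 hundreds, 9 ones (place-value notation)
4 thousands, 6 hundreds, 9 ones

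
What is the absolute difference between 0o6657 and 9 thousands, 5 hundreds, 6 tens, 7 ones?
Convert 0o6657 (octal) → 6×512 + 6×64 + 5×8 + 7 = 3503 (decimal)
Convert 9 thousands, 5 hundreds, 6 tens, 7 ones (place-value notation) → 9×1000 + 5×100 + 6×10 + 7 = 9567 (decimal)
Compute |3503 - 9567| = 6064
6064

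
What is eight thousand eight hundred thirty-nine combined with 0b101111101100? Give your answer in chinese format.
Convert eight thousand eight hundred thirty-nine (English words) → 8×1000 + 8×100 + 39 = 8839 (decimal)
Convert 0b101111101100 (binary) → 2048 + 512 + 256 + 128 + 64 + 32 + 8 + 4 = 3052 (decimal)
Compute 8839 + 3052 = 11891
Convert 11891 (decimal) → 11891 = 1×10000 + 1×1000 + 8×100 + 9×10 + 1 → 一万一千八百九十一 (Chinese numeral)
一万一千八百九十一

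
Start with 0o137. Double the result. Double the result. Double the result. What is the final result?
Convert 0o137 (octal) → 1×64 + 3×8 + 7 = 95 (decimal)
Start: 95
95 × 2 = 190
190 × 2 = 380
380 × 2 = 760
760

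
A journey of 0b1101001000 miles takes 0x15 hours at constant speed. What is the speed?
Convert 0b1101001000 (binary) → 512 + 256 + 64 + 8 = 840 (decimal)
Convert 0x15 (hexadecimal) → 1×16 + 5 = 21 (decimal)
Compute 840 ÷ 21 = 40
40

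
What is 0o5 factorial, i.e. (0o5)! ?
Convert 0o5 (octal) → 5 (decimal)
Compute 5! = 120
120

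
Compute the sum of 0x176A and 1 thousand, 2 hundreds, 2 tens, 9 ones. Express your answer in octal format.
Convert 0x176A (hexadecimal) → 1×4096 + 7×256 + 6×16 + 10 = 5994 (decimal)
Convert 1 thousand, 2 hundreds, 2 tens, 9 ones (place-value notation) → 1×1000 + 2×100 + 2×10 + 9 = 1229 (decimal)
Compute 5994 + 1229 = 7223
Convert 7223 (decimal) → 7223 = 1×4096 + 6×512 + 6×8 + 7 → 0o16067 (octal)
0o16067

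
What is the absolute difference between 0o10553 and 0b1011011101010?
Convert 0o10553 (octal) → 1×4096 + 5×64 + 5×8 + 3 = 4459 (decimal)
Convert 0b1011011101010 (binary) → 4096 + 1024 + 512 + 128 + 64 + 32 + 8 + 2 = 5866 (decimal)
Compute |4459 - 5866| = 1407
1407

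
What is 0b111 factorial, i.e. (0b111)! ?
Convert 0b111 (binary) → 4 + 2 + 1 = 7 (decimal)
Compute 7! = 5040
5040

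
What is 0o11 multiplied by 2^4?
Convert 0o11 (octal) → 1×8 + 1 = 9 (decimal)
Convert 2^4 (power) → 16 (decimal)
Compute 9 × 16 = 144
144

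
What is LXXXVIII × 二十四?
Convert LXXXVIII (Roman numeral) → 50 + 10 + 10 + 10 + 5 + 1 + 1 + 1 = 88 (decimal)
Convert 二十四 (Chinese numeral) → 2×10 + 4 = 24 (decimal)
Compute 88 × 24 = 2112
2112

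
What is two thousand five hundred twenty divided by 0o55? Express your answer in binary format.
Convert two thousand five hundred twenty (English words) → 2×1000 + 5×100 + 20 = 2520 (decimal)
Convert 0o55 (octal) → 5×8 + 5 = 45 (decimal)
Compute 2520 ÷ 45 = 56
Convert 56 (decimal) → 56 = 32 + 16 + 8 → 0b111000 (binary)
0b111000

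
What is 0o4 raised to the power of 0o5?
Convert 0o4 (octal) → 4 (decimal)
Convert 0o5 (octal) → 5 (decimal)
Compute 4 ^ 5 = 1024
1024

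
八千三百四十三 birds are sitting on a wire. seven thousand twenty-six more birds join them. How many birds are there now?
Convert 八千三百四十三 (Chinese numeral) → 8×1000 + 3×100 + 4×10 + 3 = 8343 (decimal)
Convert seven thousand twenty-six (English words) → 7×1000 + 26 = 7026 (decimal)
Compute 8343 + 7026 = 15369
15369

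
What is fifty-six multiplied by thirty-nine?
Convert fifty-six (English words) → 56 (decimal)
Convert thirty-nine (English words) → 39 (decimal)
Compute 56 × 39 = 2184
2184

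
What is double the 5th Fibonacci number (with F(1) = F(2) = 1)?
The 5th Fibonacci number (with F(1) = F(2) = 1): 1, 1, 2, 3, 5 → 5
Compute 5 × 2 = 10
10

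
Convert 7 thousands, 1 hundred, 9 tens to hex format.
Convert 7 thousands, 1 hundred, 9 tens (place-value notation) → 7×1000 + 1×100 + 9×10 = 7190 (decimal)
Convert 7190 (decimal) → 7190 = 1×4096 + 12×256 + 1×16 + 6 → 0x1C16 (hexadecimal)
0x1C16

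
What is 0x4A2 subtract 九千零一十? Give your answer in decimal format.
Convert 0x4A2 (hexadecimal) → 4×256 + 10×16 + 2 = 1186 (decimal)
Convert 九千零一十 (Chinese numeral) → 9×1000 + 1×10 = 9010 (decimal)
Compute 1186 - 9010 = -7824
-7824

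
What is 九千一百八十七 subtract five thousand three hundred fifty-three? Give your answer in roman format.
Convert 九千一百八十七 (Chinese numeral) → 9×1000 + 1×100 + 8×10 + 7 = 9187 (decimal)
Convert five thousand three hundred fifty-three (English words) → 5×1000 + 3×100 + 53 = 5353 (decimal)
Compute 9187 - 5353 = 3834
Convert 3834 (decimal) → 3834 = 1000 + 1000 + 1000 + 500 + 100 + 100 + 100 + 10 + 10 + 10 + 4 → MMMDCCCXXXIV (Roman numeral)
MMMDCCCXXXIV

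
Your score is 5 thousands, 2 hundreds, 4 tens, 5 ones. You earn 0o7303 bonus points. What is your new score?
Convert 5 thousands, 2 hundreds, 4 tens, 5 ones (place-value notation) → 5×1000 + 2×100 + 4×10 + 5 = 5245 (decimal)
Convert 0o7303 (octal) → 7×512 + 3×64 + 3 = 3779 (decimal)
Compute 5245 + 3779 = 9024
9024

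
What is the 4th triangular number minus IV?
The 4th triangular number = 4×5/2 = 10
Convert IV (Roman numeral) → 4 (decimal)
Compute 10 - 4 = 6
6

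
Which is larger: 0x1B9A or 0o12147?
Convert 0x1B9A (hexadecimal) → 1×4096 + 11×256 + 9×16 + 10 = 7066 (decimal)
Convert 0o12147 (octal) → 1×4096 + 2×512 + 1×64 + 4×8 + 7 = 5223 (decimal)
Compare 7066 vs 5223: larger = 7066
7066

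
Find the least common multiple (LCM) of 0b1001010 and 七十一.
Convert 0b1001010 (binary) → 64 + 8 + 2 = 74 (decimal)
Convert 七十一 (Chinese numeral) → 7×10 + 1 = 71 (decimal)
Compute lcm(74, 71) = 5254
5254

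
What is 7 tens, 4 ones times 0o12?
Convert 7 tens, 4 ones (place-value notation) → 7×10 + 4 = 74 (decimal)
Convert 0o12 (octal) → 1×8 + 2 = 10 (decimal)
Compute 74 × 10 = 740
740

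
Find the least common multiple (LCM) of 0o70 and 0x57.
Convert 0o70 (octal) → 7×8 = 56 (decimal)
Convert 0x57 (hexadecimal) → 5×16 + 7 = 87 (decimal)
Compute lcm(56, 87) = 4872
4872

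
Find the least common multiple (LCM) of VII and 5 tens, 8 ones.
Convert VII (Roman numeral) → 5 + 1 + 1 = 7 (decimal)
Convert 5 tens, 8 ones (place-value notation) → 5×10 + 8 = 58 (decimal)
Compute lcm(7, 58) = 406
406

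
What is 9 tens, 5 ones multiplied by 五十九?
Convert 9 tens, 5 ones (place-value notation) → 9×10 + 5 = 95 (decimal)
Convert 五十九 (Chinese numeral) → 5×10 + 9 = 59 (decimal)
Compute 95 × 59 = 5605
5605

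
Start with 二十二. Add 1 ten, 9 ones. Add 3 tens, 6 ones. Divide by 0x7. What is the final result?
Convert 二十二 (Chinese numeral) → 2×10 + 2 = 22 (decimal)
Start: 22
Convert 1 ten, 9 ones (place-value notation) → 1×10 + 9 = 19 (decimal)
22 + 19 = 41
Convert 3 tens, 6 ones (place-value notation) → 3×10 + 6 = 36 (decimal)
41 + 36 = 77
Convert 0x7 (hexadecimal) → 7 (decimal)
77 ÷ 7 = 11
11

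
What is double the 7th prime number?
The 7th prime number = 17
Compute 17 × 2 = 34
34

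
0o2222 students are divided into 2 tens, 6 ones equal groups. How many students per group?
Convert 0o2222 (octal) → 2×512 + 2×64 + 2×8 + 2 = 1170 (decimal)
Convert 2 tens, 6 ones (place-value notation) → 2×10 + 6 = 26 (decimal)
Compute 1170 ÷ 26 = 45
45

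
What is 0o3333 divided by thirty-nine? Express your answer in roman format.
Convert 0o3333 (octal) → 3×512 + 3×64 + 3×8 + 3 = 1755 (decimal)
Convert thirty-nine (English words) → 39 (decimal)
Compute 1755 ÷ 39 = 45
Convert 45 (decimal) → 45 = 40 + 5 → XLV (Roman numeral)
XLV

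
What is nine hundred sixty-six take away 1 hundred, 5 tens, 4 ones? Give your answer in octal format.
Convert nine hundred sixty-six (English words) → 9×100 + 66 = 966 (decimal)
Convert 1 hundred, 5 tens, 4 ones (place-value notation) → 1×100 + 5×10 + 4 = 154 (decimal)
Compute 966 - 154 = 812
Convert 812 (decimal) → 812 = 1×512 + 4×64 + 5×8 + 4 → 0o1454 (octal)
0o1454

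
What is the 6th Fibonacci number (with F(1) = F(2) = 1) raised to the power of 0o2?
Convert the 6th Fibonacci number (with F(1) = F(2) = 1) (Fibonacci index) → 1, 1, 2, 3, 5, 8 → 8 (decimal)
Convert 0o2 (octal) → 2 (decimal)
Compute 8 ^ 2 = 64
64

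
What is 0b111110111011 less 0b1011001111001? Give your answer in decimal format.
Convert 0b111110111011 (binary) → 2048 + 1024 + 512 + 256 + 128 + 32 + 16 + 8 + 2 + 1 = 4027 (decimal)
Convert 0b1011001111001 (binary) → 4096 + 1024 + 512 + 64 + 32 + 16 + 8 + 1 = 5753 (decimal)
Compute 4027 - 5753 = -1726
-1726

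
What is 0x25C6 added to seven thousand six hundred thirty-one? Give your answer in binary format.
Convert 0x25C6 (hexadecimal) → 2×4096 + 5×256 + 12×16 + 6 = 9670 (decimal)
Convert seven thousand six hundred thirty-one (English words) → 7×1000 + 6×100 + 31 = 7631 (decimal)
Compute 9670 + 7631 = 17301
Convert 17301 (decimal) → 17301 = 16384 + 512 + 256 + 128 + 16 + 4 + 1 → 0b100001110010101 (binary)
0b100001110010101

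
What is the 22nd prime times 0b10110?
Convert the 22nd prime (prime index) → 79 (decimal)
Convert 0b10110 (binary) → 16 + 4 + 2 = 22 (decimal)
Compute 79 × 22 = 1738
1738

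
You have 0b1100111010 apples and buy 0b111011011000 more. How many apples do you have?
Convert 0b1100111010 (binary) → 512 + 256 + 32 + 16 + 8 + 2 = 826 (decimal)
Convert 0b111011011000 (binary) → 2048 + 1024 + 512 + 128 + 64 + 16 + 8 = 3800 (decimal)
Compute 826 + 3800 = 4626
4626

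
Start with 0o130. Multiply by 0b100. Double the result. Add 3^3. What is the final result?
Convert 0o130 (octal) → 1×64 + 3×8 = 88 (decimal)
Start: 88
Convert 0b100 (binary) → 4 (decimal)
88 × 4 = 352
352 × 2 = 704
Convert 3^3 (power) → 27 (decimal)
704 + 27 = 731
731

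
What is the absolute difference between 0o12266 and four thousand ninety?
Convert 0o12266 (octal) → 1×4096 + 2×512 + 2×64 + 6×8 + 6 = 5302 (decimal)
Convert four thousand ninety (English words) → 4×1000 + 90 = 4090 (decimal)
Compute |5302 - 4090| = 1212
1212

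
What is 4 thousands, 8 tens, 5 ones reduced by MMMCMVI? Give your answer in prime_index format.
Convert 4 thousands, 8 tens, 5 ones (place-value notation) → 4×1000 + 8×10 + 5 = 4085 (decimal)
Convert MMMCMVI (Roman numeral) → 1000 + 1000 + 1000 + 900 + 5 + 1 = 3906 (decimal)
Compute 4085 - 3906 = 179
Convert 179 (decimal) → the 41st prime (prime index)
the 41st prime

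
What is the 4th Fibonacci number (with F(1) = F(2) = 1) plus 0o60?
The 4th Fibonacci number (with F(1) = F(2) = 1): 1, 1, 2, 3 → 3
Convert 0o60 (octal) → 6×8 = 48 (decimal)
Compute 3 + 48 = 51
51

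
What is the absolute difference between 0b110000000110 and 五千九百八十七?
Convert 0b110000000110 (binary) → 2048 + 1024 + 4 + 2 = 3078 (decimal)
Convert 五千九百八十七 (Chinese numeral) → 5×1000 + 9×100 + 8×10 + 7 = 5987 (decimal)
Compute |3078 - 5987| = 2909
2909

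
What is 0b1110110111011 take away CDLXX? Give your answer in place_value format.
Convert 0b1110110111011 (binary) → 4096 + 2048 + 1024 + 256 + 128 + 32 + 16 + 8 + 2 + 1 = 7611 (decimal)
Convert CDLXX (Roman numeral) → 400 + 50 + 10 + 10 = 470 (decimal)
Compute 7611 - 470 = 7141
Convert 7141 (decimal) → 7141 = 7×1000 + 1×100 + 4×10 + 1 → 7 thousands, 1 hundred, 4 tens, 1 one (place-value notation)
7 thousands, 1 hundred, 4 tens, 1 one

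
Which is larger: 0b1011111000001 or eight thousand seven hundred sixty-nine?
Convert 0b1011111000001 (binary) → 4096 + 1024 + 512 + 256 + 128 + 64 + 1 = 6081 (decimal)
Convert eight thousand seven hundred sixty-nine (English words) → 8×1000 + 7×100 + 69 = 8769 (decimal)
Compare 6081 vs 8769: larger = 8769
8769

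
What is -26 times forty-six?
Convert forty-six (English words) → 46 (decimal)
Compute -26 × 46 = -1196
-1196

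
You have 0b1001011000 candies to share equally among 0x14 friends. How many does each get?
Convert 0b1001011000 (binary) → 512 + 64 + 16 + 8 = 600 (decimal)
Convert 0x14 (hexadecimal) → 1×16 + 4 = 20 (decimal)
Compute 600 ÷ 20 = 30
30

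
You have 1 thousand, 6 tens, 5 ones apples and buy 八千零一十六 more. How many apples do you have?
Convert 1 thousand, 6 tens, 5 ones (place-value notation) → 1×1000 + 6×10 + 5 = 1065 (decimal)
Convert 八千零一十六 (Chinese numeral) → 8×1000 + 1×10 + 6 = 8016 (decimal)
Compute 1065 + 8016 = 9081
9081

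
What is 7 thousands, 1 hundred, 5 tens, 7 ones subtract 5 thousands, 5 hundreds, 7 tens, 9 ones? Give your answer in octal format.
Convert 7 thousands, 1 hundred, 5 tens, 7 ones (place-value notation) → 7×1000 + 1×100 + 5×10 + 7 = 7157 (decimal)
Convert 5 thousands, 5 hundreds, 7 tens, 9 ones (place-value notation) → 5×1000 + 5×100 + 7×10 + 9 = 5579 (decimal)
Compute 7157 - 5579 = 1578
Convert 1578 (decimal) → 1578 = 3×512 + 5×8 + 2 → 0o3052 (octal)
0o3052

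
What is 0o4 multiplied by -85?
Convert 0o4 (octal) → 4 (decimal)
Compute 4 × -85 = -340
-340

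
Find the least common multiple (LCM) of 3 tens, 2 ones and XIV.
Convert 3 tens, 2 ones (place-value notation) → 3×10 + 2 = 32 (decimal)
Convert XIV (Roman numeral) → 10 + 4 = 14 (decimal)
Compute lcm(32, 14) = 224
224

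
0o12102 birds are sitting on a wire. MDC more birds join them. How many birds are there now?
Convert 0o12102 (octal) → 1×4096 + 2×512 + 1×64 + 2 = 5186 (decimal)
Convert MDC (Roman numeral) → 1000 + 500 + 100 = 1600 (decimal)
Compute 5186 + 1600 = 6786
6786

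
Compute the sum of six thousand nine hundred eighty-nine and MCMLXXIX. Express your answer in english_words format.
Convert six thousand nine hundred eighty-nine (English words) → 6×1000 + 9×100 + 89 = 6989 (decimal)
Convert MCMLXXIX (Roman numeral) → 1000 + 900 + 50 + 10 + 10 + 9 = 1979 (decimal)
Compute 6989 + 1979 = 8968
Convert 8968 (decimal) → 8968 = 8×1000 + 9×100 + 68 → eight thousand nine hundred sixty-eight (English words)
eight thousand nine hundred sixty-eight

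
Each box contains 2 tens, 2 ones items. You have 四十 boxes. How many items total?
Convert 2 tens, 2 ones (place-value notation) → 2×10 + 2 = 22 (decimal)
Convert 四十 (Chinese numeral) → 4×10 = 40 (decimal)
Compute 22 × 40 = 880
880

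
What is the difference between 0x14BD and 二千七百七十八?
Convert 0x14BD (hexadecimal) → 1×4096 + 4×256 + 11×16 + 13 = 5309 (decimal)
Convert 二千七百七十八 (Chinese numeral) → 2×1000 + 7×100 + 7×10 + 8 = 2778 (decimal)
Difference: |5309 - 2778| = 2531
2531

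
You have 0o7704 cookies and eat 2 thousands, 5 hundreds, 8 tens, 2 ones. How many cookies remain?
Convert 0o7704 (octal) → 7×512 + 7×64 + 4 = 4036 (decimal)
Convert 2 thousands, 5 hundreds, 8 tens, 2 ones (place-value notation) → 2×1000 + 5×100 + 8×10 + 2 = 2582 (decimal)
Compute 4036 - 2582 = 1454
1454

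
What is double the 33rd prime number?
The 33rd prime number = 137
Compute 137 × 2 = 274
274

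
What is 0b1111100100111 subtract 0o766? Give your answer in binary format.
Convert 0b1111100100111 (binary) → 4096 + 2048 + 1024 + 512 + 256 + 32 + 4 + 2 + 1 = 7975 (decimal)
Convert 0o766 (octal) → 7×64 + 6×8 + 6 = 502 (decimal)
Compute 7975 - 502 = 7473
Convert 7473 (decimal) → 7473 = 4096 + 2048 + 1024 + 256 + 32 + 16 + 1 → 0b1110100110001 (binary)
0b1110100110001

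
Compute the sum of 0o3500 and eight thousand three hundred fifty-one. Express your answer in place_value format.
Convert 0o3500 (octal) → 3×512 + 5×64 = 1856 (decimal)
Convert eight thousand three hundred fifty-one (English words) → 8×1000 + 3×100 + 51 = 8351 (decimal)
Compute 1856 + 8351 = 10207
Convert 10207 (decimal) → 10207 = 10×1000 + 2×100 + 7 → 10 thousands, 2 hundreds, 7 ones (place-value notation)
10 thousands, 2 hundreds, 7 ones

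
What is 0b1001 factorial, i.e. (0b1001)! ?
Convert 0b1001 (binary) → 8 + 1 = 9 (decimal)
Compute 9! = 362880
362880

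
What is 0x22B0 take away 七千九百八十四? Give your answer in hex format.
Convert 0x22B0 (hexadecimal) → 2×4096 + 2×256 + 11×16 = 8880 (decimal)
Convert 七千九百八十四 (Chinese numeral) → 7×1000 + 9×100 + 8×10 + 4 = 7984 (decimal)
Compute 8880 - 7984 = 896
Convert 896 (decimal) → 896 = 3×256 + 8×16 → 0x380 (hexadecimal)
0x380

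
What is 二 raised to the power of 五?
Convert 二 (Chinese numeral) → 2 (decimal)
Convert 五 (Chinese numeral) → 5 (decimal)
Compute 2 ^ 5 = 32
32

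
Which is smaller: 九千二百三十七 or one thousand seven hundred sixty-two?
Convert 九千二百三十七 (Chinese numeral) → 9×1000 + 2×100 + 3×10 + 7 = 9237 (decimal)
Convert one thousand seven hundred sixty-two (English words) → 1×1000 + 7×100 + 62 = 1762 (decimal)
Compare 9237 vs 1762: smaller = 1762
1762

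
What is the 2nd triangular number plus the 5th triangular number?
The 2nd triangular number = 2×3/2 = 3
Convert the 5th triangular number (triangular index) → 5×6/2 = 15 (decimal)
Compute 3 + 15 = 18
18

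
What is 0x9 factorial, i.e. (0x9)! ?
Convert 0x9 (hexadecimal) → 9 (decimal)
Compute 9! = 362880
362880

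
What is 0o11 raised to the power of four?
Convert 0o11 (octal) → 1×8 + 1 = 9 (decimal)
Convert four (English words) → 4 (decimal)
Compute 9 ^ 4 = 6561
6561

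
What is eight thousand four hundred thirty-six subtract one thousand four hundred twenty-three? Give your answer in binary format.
Convert eight thousand four hundred thirty-six (English words) → 8×1000 + 4×100 + 36 = 8436 (decimal)
Convert one thousand four hundred twenty-three (English words) → 1×1000 + 4×100 + 23 = 1423 (decimal)
Compute 8436 - 1423 = 7013
Convert 7013 (decimal) → 7013 = 4096 + 2048 + 512 + 256 + 64 + 32 + 4 + 1 → 0b1101101100101 (binary)
0b1101101100101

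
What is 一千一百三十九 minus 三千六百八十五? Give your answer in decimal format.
Convert 一千一百三十九 (Chinese numeral) → 1×1000 + 1×100 + 3×10 + 9 = 1139 (decimal)
Convert 三千六百八十五 (Chinese numeral) → 3×1000 + 6×100 + 8×10 + 5 = 3685 (decimal)
Compute 1139 - 3685 = -2546
-2546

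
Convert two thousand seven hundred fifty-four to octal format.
Convert two thousand seven hundred fifty-four (English words) → 2×1000 + 7×100 + 54 = 2754 (decimal)
Convert 2754 (decimal) → 2754 = 5×512 + 3×64 + 2 → 0o5302 (octal)
0o5302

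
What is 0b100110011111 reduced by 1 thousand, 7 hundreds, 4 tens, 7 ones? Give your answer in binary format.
Convert 0b100110011111 (binary) → 2048 + 256 + 128 + 16 + 8 + 4 + 2 + 1 = 2463 (decimal)
Convert 1 thousand, 7 hundreds, 4 tens, 7 ones (place-value notation) → 1×1000 + 7×100 + 4×10 + 7 = 1747 (decimal)
Compute 2463 - 1747 = 716
Convert 716 (decimal) → 716 = 512 + 128 + 64 + 8 + 4 → 0b1011001100 (binary)
0b1011001100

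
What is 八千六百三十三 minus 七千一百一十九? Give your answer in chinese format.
Convert 八千六百三十三 (Chinese numeral) → 8×1000 + 6×100 + 3×10 + 3 = 8633 (decimal)
Convert 七千一百一十九 (Chinese numeral) → 7×1000 + 1×100 + 1×10 + 9 = 7119 (decimal)
Compute 8633 - 7119 = 1514
Convert 1514 (decimal) → 1514 = 1×1000 + 5×100 + 1×10 + 4 → 一千五百一十四 (Chinese numeral)
一千五百一十四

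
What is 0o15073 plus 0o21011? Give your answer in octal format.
Convert 0o15073 (octal) → 1×4096 + 5×512 + 7×8 + 3 = 6715 (decimal)
Convert 0o21011 (octal) → 2×4096 + 1×512 + 1×8 + 1 = 8713 (decimal)
Compute 6715 + 8713 = 15428
Convert 15428 (decimal) → 15428 = 3×4096 + 6×512 + 1×64 + 4 → 0o36104 (octal)
0o36104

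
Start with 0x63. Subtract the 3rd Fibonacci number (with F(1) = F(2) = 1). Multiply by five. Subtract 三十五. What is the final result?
Convert 0x63 (hexadecimal) → 6×16 + 3 = 99 (decimal)
Start: 99
Convert the 3rd Fibonacci number (with F(1) = F(2) = 1) (Fibonacci index) → 1, 1, 2 → 2 (decimal)
99 - 2 = 97
Convert five (English words) → 5 (decimal)
97 × 5 = 485
Convert 三十五 (Chinese numeral) → 3×10 + 5 = 35 (decimal)
485 - 35 = 450
450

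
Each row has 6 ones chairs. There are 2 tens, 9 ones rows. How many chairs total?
Convert 6 ones (place-value notation) → 6 (decimal)
Convert 2 tens, 9 ones (place-value notation) → 2×10 + 9 = 29 (decimal)
Compute 6 × 29 = 174
174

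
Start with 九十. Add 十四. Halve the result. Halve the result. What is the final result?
Convert 九十 (Chinese numeral) → 9×10 = 90 (decimal)
Start: 90
Convert 十四 (Chinese numeral) → 1×10 + 4 = 14 (decimal)
90 + 14 = 104
104 ÷ 2 = 52
52 ÷ 2 = 26
26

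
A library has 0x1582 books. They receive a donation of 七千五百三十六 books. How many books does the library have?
Convert 0x1582 (hexadecimal) → 1×4096 + 5×256 + 8×16 + 2 = 5506 (decimal)
Convert 七千五百三十六 (Chinese numeral) → 7×1000 + 5×100 + 3×10 + 6 = 7536 (decimal)
Compute 5506 + 7536 = 13042
13042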